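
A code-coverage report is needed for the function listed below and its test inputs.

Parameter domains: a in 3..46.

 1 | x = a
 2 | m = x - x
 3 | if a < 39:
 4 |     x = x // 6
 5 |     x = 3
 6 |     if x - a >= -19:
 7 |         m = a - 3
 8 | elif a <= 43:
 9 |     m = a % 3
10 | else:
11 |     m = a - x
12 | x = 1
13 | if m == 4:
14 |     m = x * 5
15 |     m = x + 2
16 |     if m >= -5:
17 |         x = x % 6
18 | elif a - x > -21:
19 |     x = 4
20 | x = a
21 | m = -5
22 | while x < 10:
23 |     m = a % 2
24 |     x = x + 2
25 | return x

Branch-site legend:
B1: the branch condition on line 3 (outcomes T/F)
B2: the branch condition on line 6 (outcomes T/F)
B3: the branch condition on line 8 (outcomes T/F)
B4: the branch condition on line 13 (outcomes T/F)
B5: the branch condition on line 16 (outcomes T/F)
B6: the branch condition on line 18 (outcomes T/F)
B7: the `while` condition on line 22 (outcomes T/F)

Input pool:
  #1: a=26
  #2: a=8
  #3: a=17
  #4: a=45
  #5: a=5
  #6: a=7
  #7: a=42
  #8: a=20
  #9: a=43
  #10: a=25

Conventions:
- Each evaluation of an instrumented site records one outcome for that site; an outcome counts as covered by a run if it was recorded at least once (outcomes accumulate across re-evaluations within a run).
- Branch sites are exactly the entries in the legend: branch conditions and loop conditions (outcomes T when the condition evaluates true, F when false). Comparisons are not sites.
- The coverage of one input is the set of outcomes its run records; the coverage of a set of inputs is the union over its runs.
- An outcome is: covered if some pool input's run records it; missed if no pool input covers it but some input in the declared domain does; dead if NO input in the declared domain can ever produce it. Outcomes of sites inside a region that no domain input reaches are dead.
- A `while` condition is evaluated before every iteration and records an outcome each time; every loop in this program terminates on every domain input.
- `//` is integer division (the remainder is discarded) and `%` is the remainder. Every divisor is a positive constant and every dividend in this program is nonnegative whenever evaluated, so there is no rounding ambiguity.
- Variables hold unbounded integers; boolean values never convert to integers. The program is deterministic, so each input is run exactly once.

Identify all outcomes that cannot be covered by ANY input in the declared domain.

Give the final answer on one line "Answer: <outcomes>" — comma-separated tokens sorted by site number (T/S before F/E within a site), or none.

exhaustive pass over the 44-input domain:
  B5=F: unreachable across the whole domain -> dead
  B6=F: unreachable across the whole domain -> dead
  reachable outcomes have witnesses, e.g. B1=T (e.g. a=3), B1=F (e.g. a=39), B2=T (e.g. a=3), B2=F (e.g. a=23)

Answer: B5=F, B6=F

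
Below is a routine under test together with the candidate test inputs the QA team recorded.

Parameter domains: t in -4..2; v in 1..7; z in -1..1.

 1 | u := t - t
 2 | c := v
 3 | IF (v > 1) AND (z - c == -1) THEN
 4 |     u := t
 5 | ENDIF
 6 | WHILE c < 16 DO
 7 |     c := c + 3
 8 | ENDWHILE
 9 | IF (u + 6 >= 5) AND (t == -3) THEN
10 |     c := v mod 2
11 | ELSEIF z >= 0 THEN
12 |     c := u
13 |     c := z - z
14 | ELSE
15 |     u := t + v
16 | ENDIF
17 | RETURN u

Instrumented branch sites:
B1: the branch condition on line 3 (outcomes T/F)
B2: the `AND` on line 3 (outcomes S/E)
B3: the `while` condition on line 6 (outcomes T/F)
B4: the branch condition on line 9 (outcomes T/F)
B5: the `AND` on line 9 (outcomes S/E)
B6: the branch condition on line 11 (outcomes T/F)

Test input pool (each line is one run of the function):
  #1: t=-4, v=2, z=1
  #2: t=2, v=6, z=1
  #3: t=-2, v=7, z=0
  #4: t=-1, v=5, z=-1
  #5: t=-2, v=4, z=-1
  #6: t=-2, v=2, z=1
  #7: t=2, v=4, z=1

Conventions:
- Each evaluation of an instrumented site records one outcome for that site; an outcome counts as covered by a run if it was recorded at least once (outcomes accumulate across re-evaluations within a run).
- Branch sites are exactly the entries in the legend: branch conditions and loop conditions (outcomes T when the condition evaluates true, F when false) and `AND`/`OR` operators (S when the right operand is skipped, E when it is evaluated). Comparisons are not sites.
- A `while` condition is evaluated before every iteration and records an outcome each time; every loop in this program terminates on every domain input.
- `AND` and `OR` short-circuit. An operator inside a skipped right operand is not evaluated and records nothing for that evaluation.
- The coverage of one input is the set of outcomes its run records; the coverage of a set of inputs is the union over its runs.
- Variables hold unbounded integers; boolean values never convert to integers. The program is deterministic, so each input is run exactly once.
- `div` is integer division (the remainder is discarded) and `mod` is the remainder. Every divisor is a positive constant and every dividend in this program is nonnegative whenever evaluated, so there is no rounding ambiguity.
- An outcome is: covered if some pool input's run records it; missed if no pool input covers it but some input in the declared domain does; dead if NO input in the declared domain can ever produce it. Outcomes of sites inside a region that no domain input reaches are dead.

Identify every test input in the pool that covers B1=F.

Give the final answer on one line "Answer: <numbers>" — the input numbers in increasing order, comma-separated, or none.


input #1 (t=-4, v=2, z=1): does not produce B1=F
input #2 (t=2, v=6, z=1): produces B1=F
input #3 (t=-2, v=7, z=0): produces B1=F
input #4 (t=-1, v=5, z=-1): produces B1=F
input #5 (t=-2, v=4, z=-1): produces B1=F
input #6 (t=-2, v=2, z=1): does not produce B1=F
input #7 (t=2, v=4, z=1): produces B1=F
Answer: 2, 3, 4, 5, 7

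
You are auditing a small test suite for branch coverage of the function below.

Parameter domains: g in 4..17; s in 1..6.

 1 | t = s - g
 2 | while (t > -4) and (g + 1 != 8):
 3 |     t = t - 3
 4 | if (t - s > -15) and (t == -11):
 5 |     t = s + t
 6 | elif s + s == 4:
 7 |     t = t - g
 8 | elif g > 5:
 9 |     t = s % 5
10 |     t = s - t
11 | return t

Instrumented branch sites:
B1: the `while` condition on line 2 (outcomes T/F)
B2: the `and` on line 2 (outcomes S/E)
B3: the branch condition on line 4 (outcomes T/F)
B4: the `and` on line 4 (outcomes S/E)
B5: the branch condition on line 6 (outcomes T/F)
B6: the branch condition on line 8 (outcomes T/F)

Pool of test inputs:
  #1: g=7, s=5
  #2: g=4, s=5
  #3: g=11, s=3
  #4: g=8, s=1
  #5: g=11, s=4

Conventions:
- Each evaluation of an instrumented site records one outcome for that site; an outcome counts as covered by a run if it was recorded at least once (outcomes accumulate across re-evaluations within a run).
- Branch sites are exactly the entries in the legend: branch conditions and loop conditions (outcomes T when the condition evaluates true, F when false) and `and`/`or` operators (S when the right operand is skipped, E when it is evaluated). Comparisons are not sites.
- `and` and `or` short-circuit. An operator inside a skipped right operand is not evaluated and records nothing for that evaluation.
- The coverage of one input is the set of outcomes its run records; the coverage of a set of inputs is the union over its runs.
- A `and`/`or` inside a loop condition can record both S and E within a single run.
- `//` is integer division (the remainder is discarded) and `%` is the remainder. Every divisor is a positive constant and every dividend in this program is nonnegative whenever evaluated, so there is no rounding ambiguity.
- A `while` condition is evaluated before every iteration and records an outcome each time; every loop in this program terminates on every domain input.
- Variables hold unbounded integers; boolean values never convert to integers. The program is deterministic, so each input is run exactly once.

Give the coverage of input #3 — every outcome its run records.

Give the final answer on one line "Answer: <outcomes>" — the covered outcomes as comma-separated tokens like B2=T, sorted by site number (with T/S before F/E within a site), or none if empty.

Running input #3 (g=11, s=3), event by event:
  B2->S, B1->F, B4->E, B3->F, B5->F, B6->T
distinct outcomes covered: B1=F, B2=S, B3=F, B4=E, B5=F, B6=T

Answer: B1=F, B2=S, B3=F, B4=E, B5=F, B6=T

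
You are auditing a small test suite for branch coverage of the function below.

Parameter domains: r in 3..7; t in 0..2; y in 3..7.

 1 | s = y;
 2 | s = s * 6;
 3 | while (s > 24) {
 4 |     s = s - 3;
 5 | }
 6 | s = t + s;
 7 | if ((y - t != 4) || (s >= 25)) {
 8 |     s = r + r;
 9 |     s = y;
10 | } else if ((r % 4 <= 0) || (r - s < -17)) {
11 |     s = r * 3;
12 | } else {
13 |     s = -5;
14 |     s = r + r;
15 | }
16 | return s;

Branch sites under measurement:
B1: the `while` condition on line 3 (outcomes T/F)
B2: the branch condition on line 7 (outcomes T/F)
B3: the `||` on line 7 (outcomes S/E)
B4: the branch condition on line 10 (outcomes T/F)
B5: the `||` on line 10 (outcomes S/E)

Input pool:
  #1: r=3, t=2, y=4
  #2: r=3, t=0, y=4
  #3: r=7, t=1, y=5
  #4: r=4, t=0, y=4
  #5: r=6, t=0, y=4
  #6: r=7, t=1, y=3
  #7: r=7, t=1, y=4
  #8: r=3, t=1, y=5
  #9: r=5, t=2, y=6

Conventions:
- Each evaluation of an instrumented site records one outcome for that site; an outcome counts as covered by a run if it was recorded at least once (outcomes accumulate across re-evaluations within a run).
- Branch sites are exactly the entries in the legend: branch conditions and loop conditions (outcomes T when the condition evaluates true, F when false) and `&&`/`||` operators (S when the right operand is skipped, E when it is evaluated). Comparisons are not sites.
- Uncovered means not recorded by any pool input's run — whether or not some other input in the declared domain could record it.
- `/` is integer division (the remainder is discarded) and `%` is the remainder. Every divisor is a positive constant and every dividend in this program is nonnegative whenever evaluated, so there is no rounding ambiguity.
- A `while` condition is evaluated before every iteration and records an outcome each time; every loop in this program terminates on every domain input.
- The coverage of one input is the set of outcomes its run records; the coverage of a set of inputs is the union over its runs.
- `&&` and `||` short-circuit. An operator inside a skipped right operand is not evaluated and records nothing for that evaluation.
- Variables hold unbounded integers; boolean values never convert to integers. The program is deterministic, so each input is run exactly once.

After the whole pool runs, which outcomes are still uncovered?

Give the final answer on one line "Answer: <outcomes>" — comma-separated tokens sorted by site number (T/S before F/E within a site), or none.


input #1, r=3, t=2, y=4: events B1->F, B3->S, B2->T; outcomes B1=F, B2=T, B3=S
input #2, r=3, t=0, y=4: events B1->F, B3->E, B2->F, B5->E, B4->T; outcomes B1=F, B2=F, B3=E, B4=T, B5=E
input #3, r=7, t=1, y=5: events B1->T, B1->T, B1->F, B3->E, B2->T; outcomes B1=T, B1=F, B2=T, B3=E
input #4, r=4, t=0, y=4: events B1->F, B3->E, B2->F, B5->S, B4->T; outcomes B1=F, B2=F, B3=E, B4=T, B5=S
input #5, r=6, t=0, y=4: events B1->F, B3->E, B2->F, B5->E, B4->T; outcomes B1=F, B2=F, B3=E, B4=T, B5=E
input #6, r=7, t=1, y=3: events B1->F, B3->S, B2->T; outcomes B1=F, B2=T, B3=S
input #7, r=7, t=1, y=4: events B1->F, B3->S, B2->T; outcomes B1=F, B2=T, B3=S
input #8, r=3, t=1, y=5: events B1->T, B1->T, B1->F, B3->E, B2->T; outcomes B1=T, B1=F, B2=T, B3=E
input #9, r=5, t=2, y=6: events B1->T, B1->T, B1->T, B1->T, B1->F, B3->E, B2->T; outcomes B1=T, B1=F, B2=T, B3=E
union over the pool: B1=T, B1=F, B2=T, B2=F, B3=S, B3=E, B4=T, B5=S, B5=E
uncovered (1 of 10): B4=F
Answer: B4=F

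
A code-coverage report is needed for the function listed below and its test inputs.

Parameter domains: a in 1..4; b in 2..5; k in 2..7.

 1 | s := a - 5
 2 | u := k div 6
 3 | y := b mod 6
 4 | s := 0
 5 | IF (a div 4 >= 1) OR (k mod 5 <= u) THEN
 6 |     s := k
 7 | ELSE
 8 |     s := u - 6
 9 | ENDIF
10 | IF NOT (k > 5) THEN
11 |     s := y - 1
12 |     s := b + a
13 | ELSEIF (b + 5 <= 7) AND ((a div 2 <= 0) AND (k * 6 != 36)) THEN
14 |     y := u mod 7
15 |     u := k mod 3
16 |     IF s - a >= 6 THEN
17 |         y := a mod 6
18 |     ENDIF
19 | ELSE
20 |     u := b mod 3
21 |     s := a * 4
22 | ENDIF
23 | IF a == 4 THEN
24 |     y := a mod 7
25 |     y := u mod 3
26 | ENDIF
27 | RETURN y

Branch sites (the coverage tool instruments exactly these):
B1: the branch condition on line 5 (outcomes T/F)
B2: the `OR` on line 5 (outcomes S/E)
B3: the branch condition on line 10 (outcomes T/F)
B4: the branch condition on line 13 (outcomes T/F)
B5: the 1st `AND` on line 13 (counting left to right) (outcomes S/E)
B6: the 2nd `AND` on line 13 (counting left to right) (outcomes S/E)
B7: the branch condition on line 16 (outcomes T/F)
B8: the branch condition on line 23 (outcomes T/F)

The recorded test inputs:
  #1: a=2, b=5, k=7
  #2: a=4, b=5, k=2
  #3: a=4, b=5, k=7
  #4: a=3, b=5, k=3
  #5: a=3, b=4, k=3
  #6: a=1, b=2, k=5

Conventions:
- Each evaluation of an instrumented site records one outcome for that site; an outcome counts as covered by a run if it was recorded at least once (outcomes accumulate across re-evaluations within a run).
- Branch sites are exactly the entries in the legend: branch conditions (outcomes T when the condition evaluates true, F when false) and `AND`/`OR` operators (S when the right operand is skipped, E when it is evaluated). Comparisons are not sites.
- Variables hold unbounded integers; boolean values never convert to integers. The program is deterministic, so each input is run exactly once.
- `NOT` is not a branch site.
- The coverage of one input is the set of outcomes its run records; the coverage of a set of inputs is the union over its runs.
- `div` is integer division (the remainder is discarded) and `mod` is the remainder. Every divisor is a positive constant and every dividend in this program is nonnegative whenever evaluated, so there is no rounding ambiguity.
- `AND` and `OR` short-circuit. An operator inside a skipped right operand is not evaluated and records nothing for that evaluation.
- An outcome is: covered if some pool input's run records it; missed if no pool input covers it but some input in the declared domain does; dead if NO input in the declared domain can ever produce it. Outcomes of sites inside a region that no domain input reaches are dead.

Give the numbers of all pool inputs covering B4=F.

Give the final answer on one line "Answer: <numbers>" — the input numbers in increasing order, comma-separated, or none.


input #1 (a=2, b=5, k=7): hits B4=F
input #2 (a=4, b=5, k=2): never hits B4=F
input #3 (a=4, b=5, k=7): hits B4=F
input #4 (a=3, b=5, k=3): never hits B4=F
input #5 (a=3, b=4, k=3): never hits B4=F
input #6 (a=1, b=2, k=5): never hits B4=F
Answer: 1, 3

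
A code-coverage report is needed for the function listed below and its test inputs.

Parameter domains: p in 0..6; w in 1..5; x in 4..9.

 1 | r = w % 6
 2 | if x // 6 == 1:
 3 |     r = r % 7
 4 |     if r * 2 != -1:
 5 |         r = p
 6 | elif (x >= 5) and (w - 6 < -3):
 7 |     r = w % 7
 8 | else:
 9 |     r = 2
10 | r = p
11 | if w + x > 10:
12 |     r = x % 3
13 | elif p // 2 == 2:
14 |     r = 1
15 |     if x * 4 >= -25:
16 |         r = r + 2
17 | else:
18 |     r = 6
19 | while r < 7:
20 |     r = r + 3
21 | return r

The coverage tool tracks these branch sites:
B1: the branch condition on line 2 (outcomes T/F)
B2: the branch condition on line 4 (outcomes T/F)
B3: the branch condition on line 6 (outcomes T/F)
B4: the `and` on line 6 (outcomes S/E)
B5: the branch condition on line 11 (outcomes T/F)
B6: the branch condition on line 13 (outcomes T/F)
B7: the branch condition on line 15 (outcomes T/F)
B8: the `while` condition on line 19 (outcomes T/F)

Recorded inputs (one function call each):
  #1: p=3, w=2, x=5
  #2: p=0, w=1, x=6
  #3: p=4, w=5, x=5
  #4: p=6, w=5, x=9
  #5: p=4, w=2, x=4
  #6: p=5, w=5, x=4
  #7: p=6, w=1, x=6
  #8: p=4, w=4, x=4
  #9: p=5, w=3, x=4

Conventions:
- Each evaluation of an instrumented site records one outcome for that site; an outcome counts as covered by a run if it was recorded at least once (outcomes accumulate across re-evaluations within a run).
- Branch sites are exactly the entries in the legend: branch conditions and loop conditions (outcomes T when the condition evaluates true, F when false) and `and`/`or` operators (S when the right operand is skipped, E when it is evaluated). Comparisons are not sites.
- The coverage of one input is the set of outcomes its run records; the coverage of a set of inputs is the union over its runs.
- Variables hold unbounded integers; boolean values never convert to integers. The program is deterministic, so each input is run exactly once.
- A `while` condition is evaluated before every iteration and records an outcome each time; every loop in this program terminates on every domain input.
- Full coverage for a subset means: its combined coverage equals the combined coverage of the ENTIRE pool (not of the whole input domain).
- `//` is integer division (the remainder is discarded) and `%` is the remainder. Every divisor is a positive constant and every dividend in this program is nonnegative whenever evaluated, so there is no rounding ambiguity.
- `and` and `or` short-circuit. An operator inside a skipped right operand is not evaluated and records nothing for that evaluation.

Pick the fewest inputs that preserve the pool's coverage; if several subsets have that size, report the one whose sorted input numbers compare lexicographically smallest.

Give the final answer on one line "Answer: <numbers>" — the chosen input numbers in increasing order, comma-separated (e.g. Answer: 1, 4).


test 1 (p=3, w=2, x=5) fires B1->F, B4->E, B3->T, B5->F, B6->F, B8->T, B8->F; hits B1=F, B3=T, B4=E, B5=F, B6=F, B8=T, B8=F
test 2 (p=0, w=1, x=6) fires B1->T, B2->T, B5->F, B6->F, B8->T, B8->F; hits B1=T, B2=T, B5=F, B6=F, B8=T, B8=F
test 3 (p=4, w=5, x=5) fires B1->F, B4->E, B3->F, B5->F, B6->T, B7->T, B8->T, B8->T, B8->F; hits B1=F, B3=F, B4=E, B5=F, B6=T, B7=T, B8=T, B8=F
test 4 (p=6, w=5, x=9) fires B1->T, B2->T, B5->T, B8->T, B8->T, B8->T, B8->F; hits B1=T, B2=T, B5=T, B8=T, B8=F
test 5 (p=4, w=2, x=4) fires B1->F, B4->S, B3->F, B5->F, B6->T, B7->T, B8->T, B8->T, B8->F; hits B1=F, B3=F, B4=S, B5=F, B6=T, B7=T, B8=T, B8=F
test 6 (p=5, w=5, x=4) fires B1->F, B4->S, B3->F, B5->F, B6->T, B7->T, B8->T, B8->T, B8->F; hits B1=F, B3=F, B4=S, B5=F, B6=T, B7=T, B8=T, B8=F
test 7 (p=6, w=1, x=6) fires B1->T, B2->T, B5->F, B6->F, B8->T, B8->F; hits B1=T, B2=T, B5=F, B6=F, B8=T, B8=F
test 8 (p=4, w=4, x=4) fires B1->F, B4->S, B3->F, B5->F, B6->T, B7->T, B8->T, B8->T, B8->F; hits B1=F, B3=F, B4=S, B5=F, B6=T, B7=T, B8=T, B8=F
test 9 (p=5, w=3, x=4) fires B1->F, B4->S, B3->F, B5->F, B6->T, B7->T, B8->T, B8->T, B8->F; hits B1=F, B3=F, B4=S, B5=F, B6=T, B7=T, B8=T, B8=F
pool-wide coverage (14 outcomes): B1=T, B1=F, B2=T, B3=T, B3=F, B4=S, B4=E, B5=T, B5=F, B6=T, B6=F, B7=T, B8=T, B8=F
every size-1 subset falls short of the 14 outcomes (best: 8/14)
every size-2 subset falls short of the 14 outcomes (best: 11/14)
the canonical winner is {1, 4, 5}: size 3, full 14-outcome coverage, earliest index list among size-3 covers
Answer: 1, 4, 5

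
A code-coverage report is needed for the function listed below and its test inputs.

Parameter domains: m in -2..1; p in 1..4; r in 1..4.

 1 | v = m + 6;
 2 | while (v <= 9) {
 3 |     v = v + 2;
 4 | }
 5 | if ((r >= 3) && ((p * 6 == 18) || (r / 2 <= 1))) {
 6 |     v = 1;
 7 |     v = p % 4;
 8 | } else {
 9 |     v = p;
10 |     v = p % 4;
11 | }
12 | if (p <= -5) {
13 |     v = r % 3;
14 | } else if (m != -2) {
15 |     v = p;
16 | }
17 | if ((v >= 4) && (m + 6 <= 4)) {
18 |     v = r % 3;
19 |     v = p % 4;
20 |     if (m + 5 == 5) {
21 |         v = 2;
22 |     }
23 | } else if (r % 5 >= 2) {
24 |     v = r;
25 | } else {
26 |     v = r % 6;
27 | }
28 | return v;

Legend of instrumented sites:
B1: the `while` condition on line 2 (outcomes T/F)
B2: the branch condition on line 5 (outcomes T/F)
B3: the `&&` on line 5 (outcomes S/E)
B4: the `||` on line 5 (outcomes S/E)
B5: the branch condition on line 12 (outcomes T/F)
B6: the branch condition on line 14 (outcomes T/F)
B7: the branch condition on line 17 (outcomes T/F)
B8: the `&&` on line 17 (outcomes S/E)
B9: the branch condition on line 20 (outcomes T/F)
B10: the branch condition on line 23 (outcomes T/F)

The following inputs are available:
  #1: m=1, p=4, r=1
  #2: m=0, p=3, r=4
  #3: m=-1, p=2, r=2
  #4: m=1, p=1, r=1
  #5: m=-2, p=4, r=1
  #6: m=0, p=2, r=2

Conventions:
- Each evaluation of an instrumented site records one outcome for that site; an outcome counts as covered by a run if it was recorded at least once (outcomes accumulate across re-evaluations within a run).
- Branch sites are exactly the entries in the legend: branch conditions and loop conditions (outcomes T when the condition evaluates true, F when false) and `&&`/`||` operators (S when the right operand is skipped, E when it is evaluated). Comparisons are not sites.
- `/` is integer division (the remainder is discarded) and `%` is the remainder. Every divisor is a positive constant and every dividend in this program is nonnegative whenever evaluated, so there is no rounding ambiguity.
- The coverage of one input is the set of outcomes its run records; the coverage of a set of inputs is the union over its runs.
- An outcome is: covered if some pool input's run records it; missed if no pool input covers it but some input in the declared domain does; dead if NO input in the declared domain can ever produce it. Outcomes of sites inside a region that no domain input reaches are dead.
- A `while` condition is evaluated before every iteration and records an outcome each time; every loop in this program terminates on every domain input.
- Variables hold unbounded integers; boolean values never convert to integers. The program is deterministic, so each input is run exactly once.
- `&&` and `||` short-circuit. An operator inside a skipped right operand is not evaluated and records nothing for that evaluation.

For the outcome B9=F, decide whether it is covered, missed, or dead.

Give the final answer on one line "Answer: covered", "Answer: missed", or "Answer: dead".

no pool input records B9=F
checking all 64 inputs in the declared domain: B9=F is never recorded -> dead

Answer: dead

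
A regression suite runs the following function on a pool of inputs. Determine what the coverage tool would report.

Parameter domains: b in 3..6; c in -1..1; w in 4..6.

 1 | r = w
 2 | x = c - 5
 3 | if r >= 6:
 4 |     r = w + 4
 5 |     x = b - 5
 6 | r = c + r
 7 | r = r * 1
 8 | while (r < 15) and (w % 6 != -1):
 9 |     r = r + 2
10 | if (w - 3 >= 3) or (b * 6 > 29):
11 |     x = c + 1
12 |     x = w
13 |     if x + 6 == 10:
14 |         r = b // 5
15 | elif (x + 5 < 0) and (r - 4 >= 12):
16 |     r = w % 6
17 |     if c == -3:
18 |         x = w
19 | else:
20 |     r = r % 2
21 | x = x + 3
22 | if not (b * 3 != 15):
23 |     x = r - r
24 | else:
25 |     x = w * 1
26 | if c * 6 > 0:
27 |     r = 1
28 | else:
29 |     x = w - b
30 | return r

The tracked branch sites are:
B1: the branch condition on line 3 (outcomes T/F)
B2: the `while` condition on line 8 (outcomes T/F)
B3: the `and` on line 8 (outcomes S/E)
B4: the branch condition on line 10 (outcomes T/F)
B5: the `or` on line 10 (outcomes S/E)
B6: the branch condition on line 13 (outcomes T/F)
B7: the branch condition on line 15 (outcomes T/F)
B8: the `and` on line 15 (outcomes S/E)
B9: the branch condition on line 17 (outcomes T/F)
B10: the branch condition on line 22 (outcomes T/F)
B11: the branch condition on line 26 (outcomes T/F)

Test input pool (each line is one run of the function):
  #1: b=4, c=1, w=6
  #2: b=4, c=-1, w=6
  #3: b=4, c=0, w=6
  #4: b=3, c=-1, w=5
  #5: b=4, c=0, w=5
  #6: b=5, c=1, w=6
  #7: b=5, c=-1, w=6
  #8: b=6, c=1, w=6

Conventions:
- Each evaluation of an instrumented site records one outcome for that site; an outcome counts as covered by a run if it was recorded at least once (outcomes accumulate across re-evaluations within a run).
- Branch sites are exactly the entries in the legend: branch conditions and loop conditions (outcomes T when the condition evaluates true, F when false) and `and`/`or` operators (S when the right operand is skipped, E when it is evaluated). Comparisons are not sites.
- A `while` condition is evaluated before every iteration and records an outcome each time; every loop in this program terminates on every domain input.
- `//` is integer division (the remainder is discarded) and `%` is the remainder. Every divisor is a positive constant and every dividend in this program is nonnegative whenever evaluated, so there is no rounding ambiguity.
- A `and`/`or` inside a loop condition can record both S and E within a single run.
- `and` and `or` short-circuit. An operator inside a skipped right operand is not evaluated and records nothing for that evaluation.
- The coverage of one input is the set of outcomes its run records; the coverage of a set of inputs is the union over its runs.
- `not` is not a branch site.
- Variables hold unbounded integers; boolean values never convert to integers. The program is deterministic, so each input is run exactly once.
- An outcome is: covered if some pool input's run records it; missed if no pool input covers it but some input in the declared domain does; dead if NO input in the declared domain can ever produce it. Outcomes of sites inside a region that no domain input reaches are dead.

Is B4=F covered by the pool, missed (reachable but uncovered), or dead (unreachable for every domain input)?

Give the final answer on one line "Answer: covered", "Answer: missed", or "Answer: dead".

B4=F is recorded by pool input(s) 4, 5 -> covered

Answer: covered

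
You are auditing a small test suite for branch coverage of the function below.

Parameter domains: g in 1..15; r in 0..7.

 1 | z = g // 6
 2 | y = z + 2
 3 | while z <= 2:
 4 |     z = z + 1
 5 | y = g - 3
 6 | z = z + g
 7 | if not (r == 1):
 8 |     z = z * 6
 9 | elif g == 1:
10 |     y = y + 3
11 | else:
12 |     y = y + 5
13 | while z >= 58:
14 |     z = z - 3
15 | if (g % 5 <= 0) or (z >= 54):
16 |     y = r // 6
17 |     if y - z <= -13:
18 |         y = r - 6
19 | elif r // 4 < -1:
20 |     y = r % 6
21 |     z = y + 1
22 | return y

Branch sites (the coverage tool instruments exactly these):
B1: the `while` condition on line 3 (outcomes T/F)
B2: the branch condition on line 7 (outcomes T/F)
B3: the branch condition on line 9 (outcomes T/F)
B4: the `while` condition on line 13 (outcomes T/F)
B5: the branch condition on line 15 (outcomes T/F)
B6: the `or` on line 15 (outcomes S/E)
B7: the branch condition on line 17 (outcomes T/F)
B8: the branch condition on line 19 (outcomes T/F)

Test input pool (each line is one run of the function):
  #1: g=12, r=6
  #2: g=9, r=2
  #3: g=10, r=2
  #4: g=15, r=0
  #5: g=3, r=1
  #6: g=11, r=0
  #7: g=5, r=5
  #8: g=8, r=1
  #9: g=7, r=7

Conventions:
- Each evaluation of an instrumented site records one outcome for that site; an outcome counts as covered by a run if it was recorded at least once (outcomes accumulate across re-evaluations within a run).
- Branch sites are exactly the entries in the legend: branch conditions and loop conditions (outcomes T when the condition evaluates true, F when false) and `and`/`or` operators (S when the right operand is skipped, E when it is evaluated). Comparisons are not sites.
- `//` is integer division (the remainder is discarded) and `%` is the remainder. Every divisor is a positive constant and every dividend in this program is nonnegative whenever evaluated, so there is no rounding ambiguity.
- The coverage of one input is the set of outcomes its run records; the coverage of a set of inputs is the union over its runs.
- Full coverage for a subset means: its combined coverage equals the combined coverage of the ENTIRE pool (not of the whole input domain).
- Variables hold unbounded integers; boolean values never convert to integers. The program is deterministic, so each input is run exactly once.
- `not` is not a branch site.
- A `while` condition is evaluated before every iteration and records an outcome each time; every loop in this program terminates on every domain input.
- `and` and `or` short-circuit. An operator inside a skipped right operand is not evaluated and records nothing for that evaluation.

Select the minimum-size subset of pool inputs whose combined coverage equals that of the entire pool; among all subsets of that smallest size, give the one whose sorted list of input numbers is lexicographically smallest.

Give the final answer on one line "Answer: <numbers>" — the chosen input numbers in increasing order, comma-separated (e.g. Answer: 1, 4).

#1 (g=12, r=6) -> B1->T, B1->F, B2->T, B4->T, B4->T, B4->T, B4->T, B4->T, B4->T, B4->T, B4->T, B4->T, B4->T, B4->T, ...; covered: B1=T, B1=F, B2=T, B4=T, B4=F, B5=T, B6=E, B7=T
#2 (g=9, r=2) -> B1->T, B1->T, B1->F, B2->T, B4->T, B4->T, B4->T, B4->T, B4->T, B4->F, B6->E, B5->T, B7->T; covered: B1=T, B1=F, B2=T, B4=T, B4=F, B5=T, B6=E, B7=T
#3 (g=10, r=2) -> B1->T, B1->T, B1->F, B2->T, B4->T, B4->T, B4->T, B4->T, B4->T, B4->T, B4->T, B4->F, B6->S, B5->T, ...; covered: B1=T, B1=F, B2=T, B4=T, B4=F, B5=T, B6=S, B7=T
#4 (g=15, r=0) -> B1->T, B1->F, B2->T, B4->T, B4->T, B4->T, B4->T, B4->T, B4->T, B4->T, B4->T, B4->T, B4->T, B4->T, ...; covered: B1=T, B1=F, B2=T, B4=T, B4=F, B5=T, B6=S, B7=T
#5 (g=3, r=1) -> B1->T, B1->T, B1->T, B1->F, B2->F, B3->F, B4->F, B6->E, B5->F, B8->F; covered: B1=T, B1=F, B2=F, B3=F, B4=F, B5=F, B6=E, B8=F
#6 (g=11, r=0) -> B1->T, B1->T, B1->F, B2->T, B4->T, B4->T, B4->T, B4->T, B4->T, B4->T, B4->T, B4->T, B4->T, B4->F, ...; covered: B1=T, B1=F, B2=T, B4=T, B4=F, B5=T, B6=E, B7=T
#7 (g=5, r=5) -> B1->T, B1->T, B1->T, B1->F, B2->T, B4->F, B6->S, B5->T, B7->T; covered: B1=T, B1=F, B2=T, B4=F, B5=T, B6=S, B7=T
#8 (g=8, r=1) -> B1->T, B1->T, B1->F, B2->F, B3->F, B4->F, B6->E, B5->F, B8->F; covered: B1=T, B1=F, B2=F, B3=F, B4=F, B5=F, B6=E, B8=F
#9 (g=7, r=7) -> B1->T, B1->T, B1->F, B2->T, B4->T, B4->F, B6->E, B5->T, B7->T; covered: B1=T, B1=F, B2=T, B4=T, B4=F, B5=T, B6=E, B7=T
union over all inputs: B1=T, B1=F, B2=T, B2=F, B3=F, B4=T, B4=F, B5=T, B5=F, B6=S, B6=E, B7=T, B8=F (13 outcomes)
size 1 is not enough: best union over all size-1 subsets is 8/13
at size 2, {3, 5} reaches all 13 outcomes; every lexicographically earlier size-2 subset fails

Answer: 3, 5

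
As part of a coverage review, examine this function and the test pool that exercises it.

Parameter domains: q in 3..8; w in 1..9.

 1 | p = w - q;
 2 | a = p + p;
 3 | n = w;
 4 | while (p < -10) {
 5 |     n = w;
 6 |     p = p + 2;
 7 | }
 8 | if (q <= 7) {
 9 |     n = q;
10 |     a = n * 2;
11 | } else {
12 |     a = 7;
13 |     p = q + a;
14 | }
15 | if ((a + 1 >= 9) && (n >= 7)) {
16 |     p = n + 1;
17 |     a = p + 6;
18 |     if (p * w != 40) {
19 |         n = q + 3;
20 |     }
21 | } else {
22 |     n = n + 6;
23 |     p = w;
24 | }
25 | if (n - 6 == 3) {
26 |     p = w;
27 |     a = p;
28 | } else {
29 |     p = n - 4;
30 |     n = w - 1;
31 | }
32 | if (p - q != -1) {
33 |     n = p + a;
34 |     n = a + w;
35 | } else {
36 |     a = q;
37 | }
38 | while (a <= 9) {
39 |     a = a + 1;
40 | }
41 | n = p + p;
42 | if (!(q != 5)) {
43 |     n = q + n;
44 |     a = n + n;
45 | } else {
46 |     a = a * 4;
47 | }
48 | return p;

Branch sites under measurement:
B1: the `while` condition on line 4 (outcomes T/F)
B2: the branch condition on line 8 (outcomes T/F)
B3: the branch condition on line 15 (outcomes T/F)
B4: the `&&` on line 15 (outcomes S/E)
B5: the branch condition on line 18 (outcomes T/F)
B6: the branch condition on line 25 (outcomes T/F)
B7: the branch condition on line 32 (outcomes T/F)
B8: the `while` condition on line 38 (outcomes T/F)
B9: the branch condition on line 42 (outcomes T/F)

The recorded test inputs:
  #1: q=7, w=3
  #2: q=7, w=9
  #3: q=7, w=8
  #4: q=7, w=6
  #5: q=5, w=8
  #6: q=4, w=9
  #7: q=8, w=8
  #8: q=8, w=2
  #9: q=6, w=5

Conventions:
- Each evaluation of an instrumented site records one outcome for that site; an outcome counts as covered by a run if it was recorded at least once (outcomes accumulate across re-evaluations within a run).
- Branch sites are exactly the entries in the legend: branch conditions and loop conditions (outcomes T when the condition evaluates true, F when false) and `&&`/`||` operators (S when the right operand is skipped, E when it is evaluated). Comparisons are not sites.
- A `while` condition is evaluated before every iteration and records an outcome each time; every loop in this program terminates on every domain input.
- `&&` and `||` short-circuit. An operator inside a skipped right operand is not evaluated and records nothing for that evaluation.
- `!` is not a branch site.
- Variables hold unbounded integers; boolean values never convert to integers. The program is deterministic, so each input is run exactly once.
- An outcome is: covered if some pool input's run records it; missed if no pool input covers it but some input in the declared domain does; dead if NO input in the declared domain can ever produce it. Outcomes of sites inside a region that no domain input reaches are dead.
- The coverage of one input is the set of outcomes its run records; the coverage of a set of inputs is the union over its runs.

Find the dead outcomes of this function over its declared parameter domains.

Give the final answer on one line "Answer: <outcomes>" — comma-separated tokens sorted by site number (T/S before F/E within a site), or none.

exhaustive pass over the 54-input domain:
  B1=T: zero occurrences over every domain input -> dead
  reachable outcomes have witnesses, e.g. B1=F (e.g. q=3, w=1), B2=T (e.g. q=3, w=1), B2=F (e.g. q=8, w=1), B3=T (e.g. q=7, w=1)

Answer: B1=T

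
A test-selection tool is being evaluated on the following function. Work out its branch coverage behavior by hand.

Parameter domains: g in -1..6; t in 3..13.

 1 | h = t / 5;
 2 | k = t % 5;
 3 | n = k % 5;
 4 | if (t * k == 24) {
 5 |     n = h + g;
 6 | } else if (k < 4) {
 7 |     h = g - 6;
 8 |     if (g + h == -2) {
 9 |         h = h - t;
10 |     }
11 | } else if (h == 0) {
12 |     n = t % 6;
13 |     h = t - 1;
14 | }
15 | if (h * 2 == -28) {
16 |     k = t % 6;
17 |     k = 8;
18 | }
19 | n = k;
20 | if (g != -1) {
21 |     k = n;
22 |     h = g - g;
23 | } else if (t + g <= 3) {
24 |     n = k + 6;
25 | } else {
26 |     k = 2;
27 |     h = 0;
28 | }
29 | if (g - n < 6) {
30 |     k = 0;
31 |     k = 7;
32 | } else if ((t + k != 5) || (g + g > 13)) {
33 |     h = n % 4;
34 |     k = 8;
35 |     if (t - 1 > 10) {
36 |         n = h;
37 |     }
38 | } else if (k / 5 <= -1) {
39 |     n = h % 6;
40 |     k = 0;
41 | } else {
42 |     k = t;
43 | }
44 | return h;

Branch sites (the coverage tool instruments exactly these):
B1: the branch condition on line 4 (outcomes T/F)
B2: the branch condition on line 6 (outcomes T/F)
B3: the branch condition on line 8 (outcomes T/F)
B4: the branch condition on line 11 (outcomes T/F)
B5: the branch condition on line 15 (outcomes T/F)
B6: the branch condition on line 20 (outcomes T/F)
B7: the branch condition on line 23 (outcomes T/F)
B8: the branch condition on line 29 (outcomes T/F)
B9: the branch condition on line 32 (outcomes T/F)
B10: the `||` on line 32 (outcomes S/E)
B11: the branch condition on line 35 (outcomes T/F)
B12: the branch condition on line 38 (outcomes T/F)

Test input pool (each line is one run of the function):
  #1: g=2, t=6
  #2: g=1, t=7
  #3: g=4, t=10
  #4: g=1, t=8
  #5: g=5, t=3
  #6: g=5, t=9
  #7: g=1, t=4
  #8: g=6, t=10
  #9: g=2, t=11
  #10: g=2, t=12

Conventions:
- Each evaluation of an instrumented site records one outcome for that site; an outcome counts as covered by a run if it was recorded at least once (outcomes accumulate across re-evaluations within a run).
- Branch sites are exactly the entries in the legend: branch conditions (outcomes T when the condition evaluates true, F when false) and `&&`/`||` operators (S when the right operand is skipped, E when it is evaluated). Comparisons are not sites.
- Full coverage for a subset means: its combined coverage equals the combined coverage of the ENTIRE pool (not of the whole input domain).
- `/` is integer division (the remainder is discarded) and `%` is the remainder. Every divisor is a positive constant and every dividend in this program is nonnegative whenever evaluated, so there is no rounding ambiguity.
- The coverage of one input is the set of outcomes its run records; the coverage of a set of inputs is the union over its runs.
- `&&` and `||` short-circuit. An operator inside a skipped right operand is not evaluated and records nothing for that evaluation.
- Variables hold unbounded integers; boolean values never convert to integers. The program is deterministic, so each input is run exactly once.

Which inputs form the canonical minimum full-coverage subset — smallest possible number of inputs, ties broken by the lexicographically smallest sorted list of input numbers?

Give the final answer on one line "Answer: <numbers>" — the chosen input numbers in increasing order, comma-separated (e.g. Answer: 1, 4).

test 1 (g=2, t=6) fires B1->F, B2->T, B3->T, B5->F, B6->T, B8->T; hits B1=F, B2=T, B3=T, B5=F, B6=T, B8=T
test 2 (g=1, t=7) fires B1->F, B2->T, B3->F, B5->F, B6->T, B8->T; hits B1=F, B2=T, B3=F, B5=F, B6=T, B8=T
test 3 (g=4, t=10) fires B1->F, B2->T, B3->F, B5->F, B6->T, B8->T; hits B1=F, B2=T, B3=F, B5=F, B6=T, B8=T
test 4 (g=1, t=8) fires B1->T, B5->F, B6->T, B8->T; hits B1=T, B5=F, B6=T, B8=T
test 5 (g=5, t=3) fires B1->F, B2->T, B3->F, B5->F, B6->T, B8->T; hits B1=F, B2=T, B3=F, B5=F, B6=T, B8=T
test 6 (g=5, t=9) fires B1->F, B2->F, B4->F, B5->F, B6->T, B8->T; hits B1=F, B2=F, B4=F, B5=F, B6=T, B8=T
test 7 (g=1, t=4) fires B1->F, B2->F, B4->T, B5->F, B6->T, B8->T; hits B1=F, B2=F, B4=T, B5=F, B6=T, B8=T
test 8 (g=6, t=10) fires B1->F, B2->T, B3->F, B5->F, B6->T, B8->F, B10->S, B9->T, B11->F; hits B1=F, B2=T, B3=F, B5=F, B6=T, B8=F, B9=T, B10=S, B11=F
test 9 (g=2, t=11) fires B1->F, B2->T, B3->T, B5->F, B6->T, B8->T; hits B1=F, B2=T, B3=T, B5=F, B6=T, B8=T
test 10 (g=2, t=12) fires B1->T, B5->F, B6->T, B8->T; hits B1=T, B5=F, B6=T, B8=T
union over all inputs: B1=T, B1=F, B2=T, B2=F, B3=T, B3=F, B4=T, B4=F, B5=F, B6=T, B8=T, B8=F, B9=T, B10=S, B11=F (15 outcomes)
no size-1 subset reaches all 15 outcomes (best union: 9/15)
no size-2 subset reaches all 15 outcomes (best union: 12/15)
no size-3 subset reaches all 15 outcomes (best union: 13/15)
no size-4 subset reaches all 15 outcomes (best union: 14/15)
inputs {1, 4, 6, 7, 8} (size 5) cover everything; no size-5 subset with a lexicographically smaller index list covers all 15

Answer: 1, 4, 6, 7, 8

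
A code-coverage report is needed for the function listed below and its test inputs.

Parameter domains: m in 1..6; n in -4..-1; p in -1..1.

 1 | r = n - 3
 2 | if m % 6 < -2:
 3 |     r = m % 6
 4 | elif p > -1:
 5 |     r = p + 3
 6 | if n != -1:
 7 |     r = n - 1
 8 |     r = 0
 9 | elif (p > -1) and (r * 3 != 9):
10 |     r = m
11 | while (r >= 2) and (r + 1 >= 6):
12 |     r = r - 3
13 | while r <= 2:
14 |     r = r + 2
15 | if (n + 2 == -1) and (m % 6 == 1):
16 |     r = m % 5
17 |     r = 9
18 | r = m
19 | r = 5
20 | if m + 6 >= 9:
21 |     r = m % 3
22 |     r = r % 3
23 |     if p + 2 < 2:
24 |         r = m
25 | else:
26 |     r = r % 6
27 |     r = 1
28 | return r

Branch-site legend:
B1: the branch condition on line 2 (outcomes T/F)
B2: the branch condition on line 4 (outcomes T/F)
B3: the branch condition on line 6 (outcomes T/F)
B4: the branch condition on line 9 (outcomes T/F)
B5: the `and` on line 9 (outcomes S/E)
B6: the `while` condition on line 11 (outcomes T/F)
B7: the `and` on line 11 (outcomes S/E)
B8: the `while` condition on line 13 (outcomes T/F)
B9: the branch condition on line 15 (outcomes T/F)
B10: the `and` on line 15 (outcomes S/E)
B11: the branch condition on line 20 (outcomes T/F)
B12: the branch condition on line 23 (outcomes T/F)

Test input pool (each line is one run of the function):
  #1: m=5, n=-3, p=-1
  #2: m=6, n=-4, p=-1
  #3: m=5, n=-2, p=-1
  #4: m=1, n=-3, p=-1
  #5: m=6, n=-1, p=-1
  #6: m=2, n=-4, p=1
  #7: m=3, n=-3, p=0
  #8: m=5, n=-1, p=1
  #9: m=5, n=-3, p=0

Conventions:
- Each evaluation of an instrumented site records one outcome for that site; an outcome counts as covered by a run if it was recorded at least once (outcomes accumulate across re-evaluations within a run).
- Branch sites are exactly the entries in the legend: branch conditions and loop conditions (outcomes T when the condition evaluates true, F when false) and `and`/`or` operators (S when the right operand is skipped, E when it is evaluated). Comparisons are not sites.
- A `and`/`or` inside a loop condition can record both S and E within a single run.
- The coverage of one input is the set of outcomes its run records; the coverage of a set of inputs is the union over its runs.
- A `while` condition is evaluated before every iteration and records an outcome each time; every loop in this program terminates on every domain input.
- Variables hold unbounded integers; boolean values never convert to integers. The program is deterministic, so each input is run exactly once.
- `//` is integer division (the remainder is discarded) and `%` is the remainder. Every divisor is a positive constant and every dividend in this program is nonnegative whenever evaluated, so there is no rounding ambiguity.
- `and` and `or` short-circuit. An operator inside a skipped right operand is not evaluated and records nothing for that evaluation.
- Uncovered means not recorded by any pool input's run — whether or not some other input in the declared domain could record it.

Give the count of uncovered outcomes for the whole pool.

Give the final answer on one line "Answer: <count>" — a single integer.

#1 (m=5, n=-3, p=-1) -> covered: B1=F, B2=F, B3=T, B6=F, B7=S, B8=T, B8=F, B9=F, B10=E, B11=T, B12=T
#2 (m=6, n=-4, p=-1) -> covered: B1=F, B2=F, B3=T, B6=F, B7=S, B8=T, B8=F, B9=F, B10=S, B11=T, B12=T
#3 (m=5, n=-2, p=-1) -> covered: B1=F, B2=F, B3=T, B6=F, B7=S, B8=T, B8=F, B9=F, B10=S, B11=T, B12=T
#4 (m=1, n=-3, p=-1) -> covered: B1=F, B2=F, B3=T, B6=F, B7=S, B8=T, B8=F, B9=T, B10=E, B11=F
#5 (m=6, n=-1, p=-1) -> covered: B1=F, B2=F, B3=F, B4=F, B5=S, B6=F, B7=S, B8=T, B8=F, B9=F, B10=S, B11=T, B12=T
#6 (m=2, n=-4, p=1) -> covered: B1=F, B2=T, B3=T, B6=F, B7=S, B8=T, B8=F, B9=F, B10=S, B11=F
#7 (m=3, n=-3, p=0) -> covered: B1=F, B2=T, B3=T, B6=F, B7=S, B8=T, B8=F, B9=F, B10=E, B11=T, B12=F
#8 (m=5, n=-1, p=1) -> covered: B1=F, B2=T, B3=F, B4=T, B5=E, B6=T, B6=F, B7=E, B8=T, B8=F, B9=F, B10=S, B11=T, B12=F
#9 (m=5, n=-3, p=0) -> covered: B1=F, B2=T, B3=T, B6=F, B7=S, B8=T, B8=F, B9=F, B10=E, B11=T, B12=F
union over the pool: B1=F, B2=T, B2=F, B3=T, B3=F, B4=T, B4=F, B5=S, B5=E, B6=T, B6=F, B7=S, B7=E, B8=T, B8=F, B9=T, B9=F, B10=S, B10=E, B11=T, B11=F, B12=T, B12=F
uncovered (1 of 24): B1=T

Answer: 1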